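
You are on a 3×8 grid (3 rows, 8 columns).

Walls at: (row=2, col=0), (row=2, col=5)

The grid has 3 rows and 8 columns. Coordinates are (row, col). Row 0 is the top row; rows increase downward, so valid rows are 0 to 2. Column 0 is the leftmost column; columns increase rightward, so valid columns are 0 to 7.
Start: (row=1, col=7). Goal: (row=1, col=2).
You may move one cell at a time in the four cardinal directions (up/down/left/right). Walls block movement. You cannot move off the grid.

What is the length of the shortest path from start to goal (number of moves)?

BFS from (row=1, col=7) until reaching (row=1, col=2):
  Distance 0: (row=1, col=7)
  Distance 1: (row=0, col=7), (row=1, col=6), (row=2, col=7)
  Distance 2: (row=0, col=6), (row=1, col=5), (row=2, col=6)
  Distance 3: (row=0, col=5), (row=1, col=4)
  Distance 4: (row=0, col=4), (row=1, col=3), (row=2, col=4)
  Distance 5: (row=0, col=3), (row=1, col=2), (row=2, col=3)  <- goal reached here
One shortest path (5 moves): (row=1, col=7) -> (row=1, col=6) -> (row=1, col=5) -> (row=1, col=4) -> (row=1, col=3) -> (row=1, col=2)

Answer: Shortest path length: 5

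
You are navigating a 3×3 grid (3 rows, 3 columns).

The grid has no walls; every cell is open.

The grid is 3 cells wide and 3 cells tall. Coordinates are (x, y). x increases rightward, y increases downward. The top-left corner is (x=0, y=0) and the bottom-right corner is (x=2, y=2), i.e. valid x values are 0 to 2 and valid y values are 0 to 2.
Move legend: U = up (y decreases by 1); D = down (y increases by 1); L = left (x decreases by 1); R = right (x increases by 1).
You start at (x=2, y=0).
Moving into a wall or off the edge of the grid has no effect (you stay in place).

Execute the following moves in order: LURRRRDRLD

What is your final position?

Start: (x=2, y=0)
  L (left): (x=2, y=0) -> (x=1, y=0)
  U (up): blocked, stay at (x=1, y=0)
  R (right): (x=1, y=0) -> (x=2, y=0)
  [×3]R (right): blocked, stay at (x=2, y=0)
  D (down): (x=2, y=0) -> (x=2, y=1)
  R (right): blocked, stay at (x=2, y=1)
  L (left): (x=2, y=1) -> (x=1, y=1)
  D (down): (x=1, y=1) -> (x=1, y=2)
Final: (x=1, y=2)

Answer: Final position: (x=1, y=2)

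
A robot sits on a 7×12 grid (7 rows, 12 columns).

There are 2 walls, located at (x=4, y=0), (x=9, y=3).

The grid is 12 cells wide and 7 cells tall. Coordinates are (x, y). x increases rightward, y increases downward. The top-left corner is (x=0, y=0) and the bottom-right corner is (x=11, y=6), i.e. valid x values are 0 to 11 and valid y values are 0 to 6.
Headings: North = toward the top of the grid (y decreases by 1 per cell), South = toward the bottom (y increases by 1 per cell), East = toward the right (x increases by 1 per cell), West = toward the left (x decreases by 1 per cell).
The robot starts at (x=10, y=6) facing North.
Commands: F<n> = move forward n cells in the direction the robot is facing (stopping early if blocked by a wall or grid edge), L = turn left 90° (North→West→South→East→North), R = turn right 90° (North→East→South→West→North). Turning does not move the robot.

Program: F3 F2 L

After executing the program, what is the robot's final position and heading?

Start: (x=10, y=6), facing North
  F3: move forward 3, now at (x=10, y=3)
  F2: move forward 2, now at (x=10, y=1)
  L: turn left, now facing West
Final: (x=10, y=1), facing West

Answer: Final position: (x=10, y=1), facing West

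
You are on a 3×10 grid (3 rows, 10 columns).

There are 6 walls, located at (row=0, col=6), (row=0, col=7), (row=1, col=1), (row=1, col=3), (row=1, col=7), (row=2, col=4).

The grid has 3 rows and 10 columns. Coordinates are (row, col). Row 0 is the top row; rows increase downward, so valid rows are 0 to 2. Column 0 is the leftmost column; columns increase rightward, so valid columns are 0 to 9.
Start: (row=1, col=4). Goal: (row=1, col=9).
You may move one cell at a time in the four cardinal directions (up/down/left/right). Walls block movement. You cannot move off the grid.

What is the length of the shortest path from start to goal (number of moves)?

BFS from (row=1, col=4) until reaching (row=1, col=9):
  Distance 0: (row=1, col=4)
  Distance 1: (row=0, col=4), (row=1, col=5)
  Distance 2: (row=0, col=3), (row=0, col=5), (row=1, col=6), (row=2, col=5)
  Distance 3: (row=0, col=2), (row=2, col=6)
  Distance 4: (row=0, col=1), (row=1, col=2), (row=2, col=7)
  Distance 5: (row=0, col=0), (row=2, col=2), (row=2, col=8)
  Distance 6: (row=1, col=0), (row=1, col=8), (row=2, col=1), (row=2, col=3), (row=2, col=9)
  Distance 7: (row=0, col=8), (row=1, col=9), (row=2, col=0)  <- goal reached here
One shortest path (7 moves): (row=1, col=4) -> (row=1, col=5) -> (row=1, col=6) -> (row=2, col=6) -> (row=2, col=7) -> (row=2, col=8) -> (row=2, col=9) -> (row=1, col=9)

Answer: Shortest path length: 7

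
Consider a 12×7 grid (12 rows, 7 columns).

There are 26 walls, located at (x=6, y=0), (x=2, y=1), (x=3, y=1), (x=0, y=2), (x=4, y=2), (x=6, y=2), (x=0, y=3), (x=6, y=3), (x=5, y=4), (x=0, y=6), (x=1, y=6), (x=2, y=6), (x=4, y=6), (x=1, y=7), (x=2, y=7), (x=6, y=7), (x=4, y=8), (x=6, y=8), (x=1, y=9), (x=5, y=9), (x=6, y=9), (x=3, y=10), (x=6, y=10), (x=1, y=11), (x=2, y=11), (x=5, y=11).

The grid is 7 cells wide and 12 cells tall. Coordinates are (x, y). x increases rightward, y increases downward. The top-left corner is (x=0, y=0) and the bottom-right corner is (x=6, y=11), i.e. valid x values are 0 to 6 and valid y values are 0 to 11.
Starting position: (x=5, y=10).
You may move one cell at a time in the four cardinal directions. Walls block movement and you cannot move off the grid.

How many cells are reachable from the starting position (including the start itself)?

BFS flood-fill from (x=5, y=10):
  Distance 0: (x=5, y=10)
  Distance 1: (x=4, y=10)
  Distance 2: (x=4, y=9), (x=4, y=11)
  Distance 3: (x=3, y=9), (x=3, y=11)
  Distance 4: (x=3, y=8), (x=2, y=9)
  Distance 5: (x=3, y=7), (x=2, y=8), (x=2, y=10)
  Distance 6: (x=3, y=6), (x=4, y=7), (x=1, y=8), (x=1, y=10)
  Distance 7: (x=3, y=5), (x=5, y=7), (x=0, y=8), (x=0, y=10)
  Distance 8: (x=3, y=4), (x=2, y=5), (x=4, y=5), (x=5, y=6), (x=0, y=7), (x=5, y=8), (x=0, y=9), (x=0, y=11)
  Distance 9: (x=3, y=3), (x=2, y=4), (x=4, y=4), (x=1, y=5), (x=5, y=5), (x=6, y=6)
  Distance 10: (x=3, y=2), (x=2, y=3), (x=4, y=3), (x=1, y=4), (x=0, y=5), (x=6, y=5)
  Distance 11: (x=2, y=2), (x=1, y=3), (x=5, y=3), (x=0, y=4), (x=6, y=4)
  Distance 12: (x=1, y=2), (x=5, y=2)
  Distance 13: (x=1, y=1), (x=5, y=1)
  Distance 14: (x=1, y=0), (x=5, y=0), (x=0, y=1), (x=4, y=1), (x=6, y=1)
  Distance 15: (x=0, y=0), (x=2, y=0), (x=4, y=0)
  Distance 16: (x=3, y=0)
Total reachable: 57 (grid has 58 open cells total)

Answer: Reachable cells: 57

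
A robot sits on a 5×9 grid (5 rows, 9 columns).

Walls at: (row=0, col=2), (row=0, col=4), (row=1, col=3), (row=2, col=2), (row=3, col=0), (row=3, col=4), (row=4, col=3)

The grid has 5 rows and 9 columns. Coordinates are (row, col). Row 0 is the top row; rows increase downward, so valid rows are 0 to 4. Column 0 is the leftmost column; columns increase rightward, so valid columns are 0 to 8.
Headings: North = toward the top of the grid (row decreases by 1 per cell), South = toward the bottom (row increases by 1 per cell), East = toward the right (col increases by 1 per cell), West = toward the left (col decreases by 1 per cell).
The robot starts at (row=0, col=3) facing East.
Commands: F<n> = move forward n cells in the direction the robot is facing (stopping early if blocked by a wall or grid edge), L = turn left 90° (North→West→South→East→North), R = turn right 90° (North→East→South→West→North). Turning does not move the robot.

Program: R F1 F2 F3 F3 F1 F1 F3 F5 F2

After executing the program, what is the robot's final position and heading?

Answer: Final position: (row=0, col=3), facing South

Derivation:
Start: (row=0, col=3), facing East
  R: turn right, now facing South
  F1: move forward 0/1 (blocked), now at (row=0, col=3)
  F2: move forward 0/2 (blocked), now at (row=0, col=3)
  F3: move forward 0/3 (blocked), now at (row=0, col=3)
  F3: move forward 0/3 (blocked), now at (row=0, col=3)
  F1: move forward 0/1 (blocked), now at (row=0, col=3)
  F1: move forward 0/1 (blocked), now at (row=0, col=3)
  F3: move forward 0/3 (blocked), now at (row=0, col=3)
  F5: move forward 0/5 (blocked), now at (row=0, col=3)
  F2: move forward 0/2 (blocked), now at (row=0, col=3)
Final: (row=0, col=3), facing South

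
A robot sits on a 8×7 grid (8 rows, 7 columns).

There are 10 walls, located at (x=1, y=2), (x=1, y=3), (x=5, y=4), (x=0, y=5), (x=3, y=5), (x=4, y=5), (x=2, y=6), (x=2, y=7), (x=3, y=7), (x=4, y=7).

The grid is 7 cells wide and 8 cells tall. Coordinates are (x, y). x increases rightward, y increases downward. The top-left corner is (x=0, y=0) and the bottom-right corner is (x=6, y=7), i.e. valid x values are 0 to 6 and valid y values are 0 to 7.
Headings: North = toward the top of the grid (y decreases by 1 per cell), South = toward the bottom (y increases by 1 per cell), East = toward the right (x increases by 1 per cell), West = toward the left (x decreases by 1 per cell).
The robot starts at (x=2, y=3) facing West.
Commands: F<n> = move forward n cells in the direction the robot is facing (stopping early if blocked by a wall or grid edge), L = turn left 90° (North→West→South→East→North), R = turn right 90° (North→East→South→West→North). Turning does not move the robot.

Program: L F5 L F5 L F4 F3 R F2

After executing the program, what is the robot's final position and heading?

Answer: Final position: (x=4, y=0), facing East

Derivation:
Start: (x=2, y=3), facing West
  L: turn left, now facing South
  F5: move forward 2/5 (blocked), now at (x=2, y=5)
  L: turn left, now facing East
  F5: move forward 0/5 (blocked), now at (x=2, y=5)
  L: turn left, now facing North
  F4: move forward 4, now at (x=2, y=1)
  F3: move forward 1/3 (blocked), now at (x=2, y=0)
  R: turn right, now facing East
  F2: move forward 2, now at (x=4, y=0)
Final: (x=4, y=0), facing East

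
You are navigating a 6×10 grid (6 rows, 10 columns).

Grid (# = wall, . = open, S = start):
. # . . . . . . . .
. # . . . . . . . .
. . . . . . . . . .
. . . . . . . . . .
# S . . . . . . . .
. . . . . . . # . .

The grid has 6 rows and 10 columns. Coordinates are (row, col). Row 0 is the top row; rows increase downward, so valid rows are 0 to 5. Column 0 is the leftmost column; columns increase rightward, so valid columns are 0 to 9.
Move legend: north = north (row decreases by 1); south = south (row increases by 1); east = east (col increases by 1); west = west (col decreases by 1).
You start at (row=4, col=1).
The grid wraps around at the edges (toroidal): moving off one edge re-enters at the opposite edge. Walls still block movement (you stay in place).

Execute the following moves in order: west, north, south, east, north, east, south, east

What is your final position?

Start: (row=4, col=1)
  west (west): blocked, stay at (row=4, col=1)
  north (north): (row=4, col=1) -> (row=3, col=1)
  south (south): (row=3, col=1) -> (row=4, col=1)
  east (east): (row=4, col=1) -> (row=4, col=2)
  north (north): (row=4, col=2) -> (row=3, col=2)
  east (east): (row=3, col=2) -> (row=3, col=3)
  south (south): (row=3, col=3) -> (row=4, col=3)
  east (east): (row=4, col=3) -> (row=4, col=4)
Final: (row=4, col=4)

Answer: Final position: (row=4, col=4)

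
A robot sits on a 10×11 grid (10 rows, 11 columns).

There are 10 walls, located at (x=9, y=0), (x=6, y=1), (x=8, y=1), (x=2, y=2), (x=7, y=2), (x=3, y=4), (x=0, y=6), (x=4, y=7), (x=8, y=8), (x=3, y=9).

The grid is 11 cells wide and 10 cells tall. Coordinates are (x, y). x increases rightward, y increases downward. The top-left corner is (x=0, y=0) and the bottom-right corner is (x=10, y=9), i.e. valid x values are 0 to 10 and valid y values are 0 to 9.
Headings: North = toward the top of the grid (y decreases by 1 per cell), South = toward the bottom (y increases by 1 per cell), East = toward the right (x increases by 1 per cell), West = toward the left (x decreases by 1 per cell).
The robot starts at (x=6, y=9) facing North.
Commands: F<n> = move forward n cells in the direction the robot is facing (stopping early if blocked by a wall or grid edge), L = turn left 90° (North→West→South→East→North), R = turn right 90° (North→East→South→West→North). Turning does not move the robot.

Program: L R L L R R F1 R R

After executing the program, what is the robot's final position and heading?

Answer: Final position: (x=6, y=8), facing South

Derivation:
Start: (x=6, y=9), facing North
  L: turn left, now facing West
  R: turn right, now facing North
  L: turn left, now facing West
  L: turn left, now facing South
  R: turn right, now facing West
  R: turn right, now facing North
  F1: move forward 1, now at (x=6, y=8)
  R: turn right, now facing East
  R: turn right, now facing South
Final: (x=6, y=8), facing South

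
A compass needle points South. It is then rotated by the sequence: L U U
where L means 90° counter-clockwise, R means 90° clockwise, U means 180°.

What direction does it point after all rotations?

Answer: Final heading: East

Derivation:
Start: South
  L (left (90° counter-clockwise)) -> East
  U (U-turn (180°)) -> West
  U (U-turn (180°)) -> East
Final: East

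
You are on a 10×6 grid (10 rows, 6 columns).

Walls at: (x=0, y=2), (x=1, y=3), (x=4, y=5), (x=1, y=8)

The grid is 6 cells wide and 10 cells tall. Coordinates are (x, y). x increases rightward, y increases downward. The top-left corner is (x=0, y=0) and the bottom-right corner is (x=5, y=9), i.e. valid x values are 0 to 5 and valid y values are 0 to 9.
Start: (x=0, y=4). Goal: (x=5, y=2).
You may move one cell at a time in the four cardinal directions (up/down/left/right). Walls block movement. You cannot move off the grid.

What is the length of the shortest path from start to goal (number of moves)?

Answer: Shortest path length: 7

Derivation:
BFS from (x=0, y=4) until reaching (x=5, y=2):
  Distance 0: (x=0, y=4)
  Distance 1: (x=0, y=3), (x=1, y=4), (x=0, y=5)
  Distance 2: (x=2, y=4), (x=1, y=5), (x=0, y=6)
  Distance 3: (x=2, y=3), (x=3, y=4), (x=2, y=5), (x=1, y=6), (x=0, y=7)
  Distance 4: (x=2, y=2), (x=3, y=3), (x=4, y=4), (x=3, y=5), (x=2, y=6), (x=1, y=7), (x=0, y=8)
  Distance 5: (x=2, y=1), (x=1, y=2), (x=3, y=2), (x=4, y=3), (x=5, y=4), (x=3, y=6), (x=2, y=7), (x=0, y=9)
  Distance 6: (x=2, y=0), (x=1, y=1), (x=3, y=1), (x=4, y=2), (x=5, y=3), (x=5, y=5), (x=4, y=6), (x=3, y=7), (x=2, y=8), (x=1, y=9)
  Distance 7: (x=1, y=0), (x=3, y=0), (x=0, y=1), (x=4, y=1), (x=5, y=2), (x=5, y=6), (x=4, y=7), (x=3, y=8), (x=2, y=9)  <- goal reached here
One shortest path (7 moves): (x=0, y=4) -> (x=1, y=4) -> (x=2, y=4) -> (x=3, y=4) -> (x=4, y=4) -> (x=5, y=4) -> (x=5, y=3) -> (x=5, y=2)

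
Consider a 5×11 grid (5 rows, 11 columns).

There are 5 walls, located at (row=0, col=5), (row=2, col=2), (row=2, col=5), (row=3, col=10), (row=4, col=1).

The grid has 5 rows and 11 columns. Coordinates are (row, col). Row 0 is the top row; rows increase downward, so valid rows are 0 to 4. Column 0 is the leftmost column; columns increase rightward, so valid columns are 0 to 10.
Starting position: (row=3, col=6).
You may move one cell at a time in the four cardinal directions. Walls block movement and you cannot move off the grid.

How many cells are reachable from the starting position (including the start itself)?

Answer: Reachable cells: 50

Derivation:
BFS flood-fill from (row=3, col=6):
  Distance 0: (row=3, col=6)
  Distance 1: (row=2, col=6), (row=3, col=5), (row=3, col=7), (row=4, col=6)
  Distance 2: (row=1, col=6), (row=2, col=7), (row=3, col=4), (row=3, col=8), (row=4, col=5), (row=4, col=7)
  Distance 3: (row=0, col=6), (row=1, col=5), (row=1, col=7), (row=2, col=4), (row=2, col=8), (row=3, col=3), (row=3, col=9), (row=4, col=4), (row=4, col=8)
  Distance 4: (row=0, col=7), (row=1, col=4), (row=1, col=8), (row=2, col=3), (row=2, col=9), (row=3, col=2), (row=4, col=3), (row=4, col=9)
  Distance 5: (row=0, col=4), (row=0, col=8), (row=1, col=3), (row=1, col=9), (row=2, col=10), (row=3, col=1), (row=4, col=2), (row=4, col=10)
  Distance 6: (row=0, col=3), (row=0, col=9), (row=1, col=2), (row=1, col=10), (row=2, col=1), (row=3, col=0)
  Distance 7: (row=0, col=2), (row=0, col=10), (row=1, col=1), (row=2, col=0), (row=4, col=0)
  Distance 8: (row=0, col=1), (row=1, col=0)
  Distance 9: (row=0, col=0)
Total reachable: 50 (grid has 50 open cells total)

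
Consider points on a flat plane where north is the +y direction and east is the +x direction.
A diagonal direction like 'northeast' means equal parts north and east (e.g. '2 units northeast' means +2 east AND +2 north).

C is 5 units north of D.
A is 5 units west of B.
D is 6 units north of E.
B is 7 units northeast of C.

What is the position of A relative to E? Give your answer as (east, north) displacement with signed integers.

Answer: A is at (east=2, north=18) relative to E.

Derivation:
Place E at the origin (east=0, north=0).
  D is 6 units north of E: delta (east=+0, north=+6); D at (east=0, north=6).
  C is 5 units north of D: delta (east=+0, north=+5); C at (east=0, north=11).
  B is 7 units northeast of C: delta (east=+7, north=+7); B at (east=7, north=18).
  A is 5 units west of B: delta (east=-5, north=+0); A at (east=2, north=18).
Therefore A relative to E: (east=2, north=18).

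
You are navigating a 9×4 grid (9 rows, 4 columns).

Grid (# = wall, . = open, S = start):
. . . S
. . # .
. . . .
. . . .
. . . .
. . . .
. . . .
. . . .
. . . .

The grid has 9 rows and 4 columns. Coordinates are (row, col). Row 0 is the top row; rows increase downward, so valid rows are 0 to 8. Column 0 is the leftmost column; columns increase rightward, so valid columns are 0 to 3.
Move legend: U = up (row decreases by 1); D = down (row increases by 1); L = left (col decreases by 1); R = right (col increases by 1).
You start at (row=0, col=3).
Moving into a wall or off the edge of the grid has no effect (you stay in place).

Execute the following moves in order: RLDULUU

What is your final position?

Start: (row=0, col=3)
  R (right): blocked, stay at (row=0, col=3)
  L (left): (row=0, col=3) -> (row=0, col=2)
  D (down): blocked, stay at (row=0, col=2)
  U (up): blocked, stay at (row=0, col=2)
  L (left): (row=0, col=2) -> (row=0, col=1)
  U (up): blocked, stay at (row=0, col=1)
  U (up): blocked, stay at (row=0, col=1)
Final: (row=0, col=1)

Answer: Final position: (row=0, col=1)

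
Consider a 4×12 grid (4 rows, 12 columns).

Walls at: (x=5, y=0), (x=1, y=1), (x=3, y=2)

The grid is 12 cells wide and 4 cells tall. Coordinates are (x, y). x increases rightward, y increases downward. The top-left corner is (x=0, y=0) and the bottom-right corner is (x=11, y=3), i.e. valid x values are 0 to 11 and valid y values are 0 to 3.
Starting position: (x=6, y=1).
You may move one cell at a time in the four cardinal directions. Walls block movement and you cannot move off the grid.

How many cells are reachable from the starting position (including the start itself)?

BFS flood-fill from (x=6, y=1):
  Distance 0: (x=6, y=1)
  Distance 1: (x=6, y=0), (x=5, y=1), (x=7, y=1), (x=6, y=2)
  Distance 2: (x=7, y=0), (x=4, y=1), (x=8, y=1), (x=5, y=2), (x=7, y=2), (x=6, y=3)
  Distance 3: (x=4, y=0), (x=8, y=0), (x=3, y=1), (x=9, y=1), (x=4, y=2), (x=8, y=2), (x=5, y=3), (x=7, y=3)
  Distance 4: (x=3, y=0), (x=9, y=0), (x=2, y=1), (x=10, y=1), (x=9, y=2), (x=4, y=3), (x=8, y=3)
  Distance 5: (x=2, y=0), (x=10, y=0), (x=11, y=1), (x=2, y=2), (x=10, y=2), (x=3, y=3), (x=9, y=3)
  Distance 6: (x=1, y=0), (x=11, y=0), (x=1, y=2), (x=11, y=2), (x=2, y=3), (x=10, y=3)
  Distance 7: (x=0, y=0), (x=0, y=2), (x=1, y=3), (x=11, y=3)
  Distance 8: (x=0, y=1), (x=0, y=3)
Total reachable: 45 (grid has 45 open cells total)

Answer: Reachable cells: 45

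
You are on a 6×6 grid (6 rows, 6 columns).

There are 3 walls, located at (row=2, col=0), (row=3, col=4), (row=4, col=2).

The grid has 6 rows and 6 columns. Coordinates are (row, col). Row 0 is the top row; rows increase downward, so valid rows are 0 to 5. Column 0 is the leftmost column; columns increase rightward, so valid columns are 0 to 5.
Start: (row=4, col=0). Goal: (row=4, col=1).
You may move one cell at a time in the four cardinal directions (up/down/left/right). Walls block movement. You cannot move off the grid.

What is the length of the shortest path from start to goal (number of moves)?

Answer: Shortest path length: 1

Derivation:
BFS from (row=4, col=0) until reaching (row=4, col=1):
  Distance 0: (row=4, col=0)
  Distance 1: (row=3, col=0), (row=4, col=1), (row=5, col=0)  <- goal reached here
One shortest path (1 moves): (row=4, col=0) -> (row=4, col=1)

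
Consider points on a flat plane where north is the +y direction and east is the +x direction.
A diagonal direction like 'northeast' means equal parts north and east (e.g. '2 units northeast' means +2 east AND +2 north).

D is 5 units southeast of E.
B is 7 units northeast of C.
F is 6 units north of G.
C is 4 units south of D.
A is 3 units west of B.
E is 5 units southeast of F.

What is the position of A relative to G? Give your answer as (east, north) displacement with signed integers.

Place G at the origin (east=0, north=0).
  F is 6 units north of G: delta (east=+0, north=+6); F at (east=0, north=6).
  E is 5 units southeast of F: delta (east=+5, north=-5); E at (east=5, north=1).
  D is 5 units southeast of E: delta (east=+5, north=-5); D at (east=10, north=-4).
  C is 4 units south of D: delta (east=+0, north=-4); C at (east=10, north=-8).
  B is 7 units northeast of C: delta (east=+7, north=+7); B at (east=17, north=-1).
  A is 3 units west of B: delta (east=-3, north=+0); A at (east=14, north=-1).
Therefore A relative to G: (east=14, north=-1).

Answer: A is at (east=14, north=-1) relative to G.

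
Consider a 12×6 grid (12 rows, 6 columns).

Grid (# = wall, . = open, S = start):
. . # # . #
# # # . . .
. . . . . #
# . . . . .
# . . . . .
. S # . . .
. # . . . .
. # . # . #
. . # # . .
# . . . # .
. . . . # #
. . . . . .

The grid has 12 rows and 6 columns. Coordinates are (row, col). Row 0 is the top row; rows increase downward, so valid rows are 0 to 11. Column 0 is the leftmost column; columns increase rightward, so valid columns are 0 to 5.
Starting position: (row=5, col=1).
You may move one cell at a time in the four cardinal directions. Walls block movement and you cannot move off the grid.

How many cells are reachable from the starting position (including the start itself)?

BFS flood-fill from (row=5, col=1):
  Distance 0: (row=5, col=1)
  Distance 1: (row=4, col=1), (row=5, col=0)
  Distance 2: (row=3, col=1), (row=4, col=2), (row=6, col=0)
  Distance 3: (row=2, col=1), (row=3, col=2), (row=4, col=3), (row=7, col=0)
  Distance 4: (row=2, col=0), (row=2, col=2), (row=3, col=3), (row=4, col=4), (row=5, col=3), (row=8, col=0)
  Distance 5: (row=2, col=3), (row=3, col=4), (row=4, col=5), (row=5, col=4), (row=6, col=3), (row=8, col=1)
  Distance 6: (row=1, col=3), (row=2, col=4), (row=3, col=5), (row=5, col=5), (row=6, col=2), (row=6, col=4), (row=9, col=1)
  Distance 7: (row=1, col=4), (row=6, col=5), (row=7, col=2), (row=7, col=4), (row=9, col=2), (row=10, col=1)
  Distance 8: (row=0, col=4), (row=1, col=5), (row=8, col=4), (row=9, col=3), (row=10, col=0), (row=10, col=2), (row=11, col=1)
  Distance 9: (row=8, col=5), (row=10, col=3), (row=11, col=0), (row=11, col=2)
  Distance 10: (row=9, col=5), (row=11, col=3)
  Distance 11: (row=11, col=4)
  Distance 12: (row=11, col=5)
Total reachable: 50 (grid has 52 open cells total)

Answer: Reachable cells: 50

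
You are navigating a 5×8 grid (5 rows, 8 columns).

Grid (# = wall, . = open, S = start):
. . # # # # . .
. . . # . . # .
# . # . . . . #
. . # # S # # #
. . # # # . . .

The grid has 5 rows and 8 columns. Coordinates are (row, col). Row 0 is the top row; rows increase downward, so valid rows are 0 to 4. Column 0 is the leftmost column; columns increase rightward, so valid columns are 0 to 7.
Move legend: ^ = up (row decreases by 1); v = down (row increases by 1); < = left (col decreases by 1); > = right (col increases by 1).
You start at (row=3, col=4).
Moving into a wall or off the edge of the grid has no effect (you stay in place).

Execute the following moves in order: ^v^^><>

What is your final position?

Answer: Final position: (row=1, col=5)

Derivation:
Start: (row=3, col=4)
  ^ (up): (row=3, col=4) -> (row=2, col=4)
  v (down): (row=2, col=4) -> (row=3, col=4)
  ^ (up): (row=3, col=4) -> (row=2, col=4)
  ^ (up): (row=2, col=4) -> (row=1, col=4)
  > (right): (row=1, col=4) -> (row=1, col=5)
  < (left): (row=1, col=5) -> (row=1, col=4)
  > (right): (row=1, col=4) -> (row=1, col=5)
Final: (row=1, col=5)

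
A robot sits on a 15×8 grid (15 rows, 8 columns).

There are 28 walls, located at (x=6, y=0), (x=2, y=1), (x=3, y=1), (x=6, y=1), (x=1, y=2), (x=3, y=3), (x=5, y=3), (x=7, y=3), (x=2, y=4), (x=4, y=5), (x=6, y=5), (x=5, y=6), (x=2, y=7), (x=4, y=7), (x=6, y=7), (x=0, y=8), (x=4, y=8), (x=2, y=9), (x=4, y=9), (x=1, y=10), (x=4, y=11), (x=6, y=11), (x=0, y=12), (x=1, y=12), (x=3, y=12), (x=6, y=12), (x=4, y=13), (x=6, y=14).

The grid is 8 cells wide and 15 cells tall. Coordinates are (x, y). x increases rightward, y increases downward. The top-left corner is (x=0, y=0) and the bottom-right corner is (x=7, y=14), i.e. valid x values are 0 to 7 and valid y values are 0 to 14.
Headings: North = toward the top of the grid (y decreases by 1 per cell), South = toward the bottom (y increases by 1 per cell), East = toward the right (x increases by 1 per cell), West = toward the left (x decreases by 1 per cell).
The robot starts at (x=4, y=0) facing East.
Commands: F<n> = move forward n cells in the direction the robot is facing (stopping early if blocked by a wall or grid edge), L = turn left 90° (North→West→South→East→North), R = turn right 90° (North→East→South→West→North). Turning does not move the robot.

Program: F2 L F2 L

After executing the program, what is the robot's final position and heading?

Start: (x=4, y=0), facing East
  F2: move forward 1/2 (blocked), now at (x=5, y=0)
  L: turn left, now facing North
  F2: move forward 0/2 (blocked), now at (x=5, y=0)
  L: turn left, now facing West
Final: (x=5, y=0), facing West

Answer: Final position: (x=5, y=0), facing West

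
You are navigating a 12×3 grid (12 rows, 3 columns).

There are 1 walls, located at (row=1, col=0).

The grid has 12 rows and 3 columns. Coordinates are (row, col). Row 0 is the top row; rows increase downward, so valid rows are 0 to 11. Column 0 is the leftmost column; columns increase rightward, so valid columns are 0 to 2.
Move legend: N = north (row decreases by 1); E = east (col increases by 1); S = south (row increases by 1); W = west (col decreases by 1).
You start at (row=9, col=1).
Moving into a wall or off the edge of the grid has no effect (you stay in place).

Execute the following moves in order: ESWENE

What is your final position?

Start: (row=9, col=1)
  E (east): (row=9, col=1) -> (row=9, col=2)
  S (south): (row=9, col=2) -> (row=10, col=2)
  W (west): (row=10, col=2) -> (row=10, col=1)
  E (east): (row=10, col=1) -> (row=10, col=2)
  N (north): (row=10, col=2) -> (row=9, col=2)
  E (east): blocked, stay at (row=9, col=2)
Final: (row=9, col=2)

Answer: Final position: (row=9, col=2)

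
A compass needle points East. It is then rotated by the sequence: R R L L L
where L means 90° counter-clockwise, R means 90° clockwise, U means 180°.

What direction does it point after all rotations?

Start: East
  R (right (90° clockwise)) -> South
  R (right (90° clockwise)) -> West
  L (left (90° counter-clockwise)) -> South
  L (left (90° counter-clockwise)) -> East
  L (left (90° counter-clockwise)) -> North
Final: North

Answer: Final heading: North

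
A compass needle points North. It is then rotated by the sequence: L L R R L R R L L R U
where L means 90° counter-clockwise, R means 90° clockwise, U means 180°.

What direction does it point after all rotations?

Answer: Final heading: South

Derivation:
Start: North
  L (left (90° counter-clockwise)) -> West
  L (left (90° counter-clockwise)) -> South
  R (right (90° clockwise)) -> West
  R (right (90° clockwise)) -> North
  L (left (90° counter-clockwise)) -> West
  R (right (90° clockwise)) -> North
  R (right (90° clockwise)) -> East
  L (left (90° counter-clockwise)) -> North
  L (left (90° counter-clockwise)) -> West
  R (right (90° clockwise)) -> North
  U (U-turn (180°)) -> South
Final: South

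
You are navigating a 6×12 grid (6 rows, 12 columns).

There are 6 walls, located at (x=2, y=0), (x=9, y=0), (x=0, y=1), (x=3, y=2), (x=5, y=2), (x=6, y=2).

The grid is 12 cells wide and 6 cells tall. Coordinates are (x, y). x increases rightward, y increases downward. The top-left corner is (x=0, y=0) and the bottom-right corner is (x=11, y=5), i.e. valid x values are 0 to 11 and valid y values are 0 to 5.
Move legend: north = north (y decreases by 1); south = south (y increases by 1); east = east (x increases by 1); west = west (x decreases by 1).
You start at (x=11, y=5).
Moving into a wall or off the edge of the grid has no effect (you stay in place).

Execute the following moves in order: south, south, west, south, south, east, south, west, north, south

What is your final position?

Answer: Final position: (x=10, y=5)

Derivation:
Start: (x=11, y=5)
  south (south): blocked, stay at (x=11, y=5)
  south (south): blocked, stay at (x=11, y=5)
  west (west): (x=11, y=5) -> (x=10, y=5)
  south (south): blocked, stay at (x=10, y=5)
  south (south): blocked, stay at (x=10, y=5)
  east (east): (x=10, y=5) -> (x=11, y=5)
  south (south): blocked, stay at (x=11, y=5)
  west (west): (x=11, y=5) -> (x=10, y=5)
  north (north): (x=10, y=5) -> (x=10, y=4)
  south (south): (x=10, y=4) -> (x=10, y=5)
Final: (x=10, y=5)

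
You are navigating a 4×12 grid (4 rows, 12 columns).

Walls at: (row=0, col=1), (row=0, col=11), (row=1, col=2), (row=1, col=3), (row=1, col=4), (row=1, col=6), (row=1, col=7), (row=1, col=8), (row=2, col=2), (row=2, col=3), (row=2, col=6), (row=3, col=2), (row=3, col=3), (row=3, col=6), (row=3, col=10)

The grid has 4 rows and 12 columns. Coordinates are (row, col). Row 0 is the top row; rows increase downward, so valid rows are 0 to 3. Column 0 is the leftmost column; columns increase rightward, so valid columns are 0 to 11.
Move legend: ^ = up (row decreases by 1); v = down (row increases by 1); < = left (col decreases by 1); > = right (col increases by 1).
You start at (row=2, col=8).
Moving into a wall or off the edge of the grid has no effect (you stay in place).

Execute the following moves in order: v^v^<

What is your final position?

Answer: Final position: (row=2, col=7)

Derivation:
Start: (row=2, col=8)
  v (down): (row=2, col=8) -> (row=3, col=8)
  ^ (up): (row=3, col=8) -> (row=2, col=8)
  v (down): (row=2, col=8) -> (row=3, col=8)
  ^ (up): (row=3, col=8) -> (row=2, col=8)
  < (left): (row=2, col=8) -> (row=2, col=7)
Final: (row=2, col=7)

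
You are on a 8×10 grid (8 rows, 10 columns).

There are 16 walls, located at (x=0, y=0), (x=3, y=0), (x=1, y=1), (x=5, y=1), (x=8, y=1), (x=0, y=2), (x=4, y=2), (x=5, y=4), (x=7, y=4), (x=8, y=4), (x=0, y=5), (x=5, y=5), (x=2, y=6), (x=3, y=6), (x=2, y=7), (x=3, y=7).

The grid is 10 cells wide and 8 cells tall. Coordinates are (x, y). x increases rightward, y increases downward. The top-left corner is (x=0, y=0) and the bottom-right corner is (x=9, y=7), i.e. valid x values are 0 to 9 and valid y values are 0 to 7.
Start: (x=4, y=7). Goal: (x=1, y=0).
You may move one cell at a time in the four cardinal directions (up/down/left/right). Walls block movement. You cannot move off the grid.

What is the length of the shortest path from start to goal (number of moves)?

Answer: Shortest path length: 10

Derivation:
BFS from (x=4, y=7) until reaching (x=1, y=0):
  Distance 0: (x=4, y=7)
  Distance 1: (x=4, y=6), (x=5, y=7)
  Distance 2: (x=4, y=5), (x=5, y=6), (x=6, y=7)
  Distance 3: (x=4, y=4), (x=3, y=5), (x=6, y=6), (x=7, y=7)
  Distance 4: (x=4, y=3), (x=3, y=4), (x=2, y=5), (x=6, y=5), (x=7, y=6), (x=8, y=7)
  Distance 5: (x=3, y=3), (x=5, y=3), (x=2, y=4), (x=6, y=4), (x=1, y=5), (x=7, y=5), (x=8, y=6), (x=9, y=7)
  Distance 6: (x=3, y=2), (x=5, y=2), (x=2, y=3), (x=6, y=3), (x=1, y=4), (x=8, y=5), (x=1, y=6), (x=9, y=6)
  Distance 7: (x=3, y=1), (x=2, y=2), (x=6, y=2), (x=1, y=3), (x=7, y=3), (x=0, y=4), (x=9, y=5), (x=0, y=6), (x=1, y=7)
  Distance 8: (x=2, y=1), (x=4, y=1), (x=6, y=1), (x=1, y=2), (x=7, y=2), (x=0, y=3), (x=8, y=3), (x=9, y=4), (x=0, y=7)
  Distance 9: (x=2, y=0), (x=4, y=0), (x=6, y=0), (x=7, y=1), (x=8, y=2), (x=9, y=3)
  Distance 10: (x=1, y=0), (x=5, y=0), (x=7, y=0), (x=9, y=2)  <- goal reached here
One shortest path (10 moves): (x=4, y=7) -> (x=4, y=6) -> (x=4, y=5) -> (x=3, y=5) -> (x=2, y=5) -> (x=2, y=4) -> (x=2, y=3) -> (x=2, y=2) -> (x=2, y=1) -> (x=2, y=0) -> (x=1, y=0)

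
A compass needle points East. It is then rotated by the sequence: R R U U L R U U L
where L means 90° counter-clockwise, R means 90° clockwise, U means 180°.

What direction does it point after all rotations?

Start: East
  R (right (90° clockwise)) -> South
  R (right (90° clockwise)) -> West
  U (U-turn (180°)) -> East
  U (U-turn (180°)) -> West
  L (left (90° counter-clockwise)) -> South
  R (right (90° clockwise)) -> West
  U (U-turn (180°)) -> East
  U (U-turn (180°)) -> West
  L (left (90° counter-clockwise)) -> South
Final: South

Answer: Final heading: South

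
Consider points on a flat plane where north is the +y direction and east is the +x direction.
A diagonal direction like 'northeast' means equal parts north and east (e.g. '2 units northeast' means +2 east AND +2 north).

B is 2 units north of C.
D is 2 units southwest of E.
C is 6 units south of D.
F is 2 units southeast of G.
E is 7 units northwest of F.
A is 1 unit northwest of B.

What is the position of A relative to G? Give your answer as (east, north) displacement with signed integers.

Answer: A is at (east=-8, north=0) relative to G.

Derivation:
Place G at the origin (east=0, north=0).
  F is 2 units southeast of G: delta (east=+2, north=-2); F at (east=2, north=-2).
  E is 7 units northwest of F: delta (east=-7, north=+7); E at (east=-5, north=5).
  D is 2 units southwest of E: delta (east=-2, north=-2); D at (east=-7, north=3).
  C is 6 units south of D: delta (east=+0, north=-6); C at (east=-7, north=-3).
  B is 2 units north of C: delta (east=+0, north=+2); B at (east=-7, north=-1).
  A is 1 unit northwest of B: delta (east=-1, north=+1); A at (east=-8, north=0).
Therefore A relative to G: (east=-8, north=0).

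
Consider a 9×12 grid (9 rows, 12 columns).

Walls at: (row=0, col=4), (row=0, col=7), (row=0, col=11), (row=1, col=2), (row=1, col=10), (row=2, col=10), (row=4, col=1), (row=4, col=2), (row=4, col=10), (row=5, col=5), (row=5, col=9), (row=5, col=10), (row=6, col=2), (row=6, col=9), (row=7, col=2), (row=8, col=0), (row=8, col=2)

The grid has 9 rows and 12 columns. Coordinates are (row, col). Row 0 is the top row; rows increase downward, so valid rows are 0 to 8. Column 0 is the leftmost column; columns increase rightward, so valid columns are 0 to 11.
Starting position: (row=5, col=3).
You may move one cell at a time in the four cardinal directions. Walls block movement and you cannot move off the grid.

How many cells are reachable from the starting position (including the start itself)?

BFS flood-fill from (row=5, col=3):
  Distance 0: (row=5, col=3)
  Distance 1: (row=4, col=3), (row=5, col=2), (row=5, col=4), (row=6, col=3)
  Distance 2: (row=3, col=3), (row=4, col=4), (row=5, col=1), (row=6, col=4), (row=7, col=3)
  Distance 3: (row=2, col=3), (row=3, col=2), (row=3, col=4), (row=4, col=5), (row=5, col=0), (row=6, col=1), (row=6, col=5), (row=7, col=4), (row=8, col=3)
  Distance 4: (row=1, col=3), (row=2, col=2), (row=2, col=4), (row=3, col=1), (row=3, col=5), (row=4, col=0), (row=4, col=6), (row=6, col=0), (row=6, col=6), (row=7, col=1), (row=7, col=5), (row=8, col=4)
  Distance 5: (row=0, col=3), (row=1, col=4), (row=2, col=1), (row=2, col=5), (row=3, col=0), (row=3, col=6), (row=4, col=7), (row=5, col=6), (row=6, col=7), (row=7, col=0), (row=7, col=6), (row=8, col=1), (row=8, col=5)
  Distance 6: (row=0, col=2), (row=1, col=1), (row=1, col=5), (row=2, col=0), (row=2, col=6), (row=3, col=7), (row=4, col=8), (row=5, col=7), (row=6, col=8), (row=7, col=7), (row=8, col=6)
  Distance 7: (row=0, col=1), (row=0, col=5), (row=1, col=0), (row=1, col=6), (row=2, col=7), (row=3, col=8), (row=4, col=9), (row=5, col=8), (row=7, col=8), (row=8, col=7)
  Distance 8: (row=0, col=0), (row=0, col=6), (row=1, col=7), (row=2, col=8), (row=3, col=9), (row=7, col=9), (row=8, col=8)
  Distance 9: (row=1, col=8), (row=2, col=9), (row=3, col=10), (row=7, col=10), (row=8, col=9)
  Distance 10: (row=0, col=8), (row=1, col=9), (row=3, col=11), (row=6, col=10), (row=7, col=11), (row=8, col=10)
  Distance 11: (row=0, col=9), (row=2, col=11), (row=4, col=11), (row=6, col=11), (row=8, col=11)
  Distance 12: (row=0, col=10), (row=1, col=11), (row=5, col=11)
Total reachable: 91 (grid has 91 open cells total)

Answer: Reachable cells: 91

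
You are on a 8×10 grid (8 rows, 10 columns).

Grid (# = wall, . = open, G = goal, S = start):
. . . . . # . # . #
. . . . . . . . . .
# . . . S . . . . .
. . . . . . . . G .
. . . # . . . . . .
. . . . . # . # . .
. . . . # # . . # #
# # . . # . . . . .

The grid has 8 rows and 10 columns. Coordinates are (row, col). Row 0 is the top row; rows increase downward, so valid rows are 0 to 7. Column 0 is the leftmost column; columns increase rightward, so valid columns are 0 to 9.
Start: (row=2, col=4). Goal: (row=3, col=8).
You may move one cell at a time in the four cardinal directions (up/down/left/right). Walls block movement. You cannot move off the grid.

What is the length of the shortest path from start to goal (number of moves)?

BFS from (row=2, col=4) until reaching (row=3, col=8):
  Distance 0: (row=2, col=4)
  Distance 1: (row=1, col=4), (row=2, col=3), (row=2, col=5), (row=3, col=4)
  Distance 2: (row=0, col=4), (row=1, col=3), (row=1, col=5), (row=2, col=2), (row=2, col=6), (row=3, col=3), (row=3, col=5), (row=4, col=4)
  Distance 3: (row=0, col=3), (row=1, col=2), (row=1, col=6), (row=2, col=1), (row=2, col=7), (row=3, col=2), (row=3, col=6), (row=4, col=5), (row=5, col=4)
  Distance 4: (row=0, col=2), (row=0, col=6), (row=1, col=1), (row=1, col=7), (row=2, col=8), (row=3, col=1), (row=3, col=7), (row=4, col=2), (row=4, col=6), (row=5, col=3)
  Distance 5: (row=0, col=1), (row=1, col=0), (row=1, col=8), (row=2, col=9), (row=3, col=0), (row=3, col=8), (row=4, col=1), (row=4, col=7), (row=5, col=2), (row=5, col=6), (row=6, col=3)  <- goal reached here
One shortest path (5 moves): (row=2, col=4) -> (row=2, col=5) -> (row=2, col=6) -> (row=2, col=7) -> (row=2, col=8) -> (row=3, col=8)

Answer: Shortest path length: 5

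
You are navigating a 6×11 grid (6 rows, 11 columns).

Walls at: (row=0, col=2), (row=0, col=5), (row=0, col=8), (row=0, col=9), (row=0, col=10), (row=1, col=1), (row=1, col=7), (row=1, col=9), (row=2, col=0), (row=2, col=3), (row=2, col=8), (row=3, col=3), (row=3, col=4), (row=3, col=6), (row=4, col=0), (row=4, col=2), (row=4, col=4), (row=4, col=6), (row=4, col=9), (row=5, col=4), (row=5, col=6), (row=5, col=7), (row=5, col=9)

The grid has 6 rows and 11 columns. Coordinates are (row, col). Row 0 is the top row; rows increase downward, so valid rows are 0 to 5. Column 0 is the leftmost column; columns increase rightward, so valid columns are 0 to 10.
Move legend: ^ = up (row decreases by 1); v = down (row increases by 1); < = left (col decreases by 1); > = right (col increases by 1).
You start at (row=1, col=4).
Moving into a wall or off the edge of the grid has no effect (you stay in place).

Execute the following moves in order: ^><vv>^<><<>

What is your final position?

Answer: Final position: (row=0, col=4)

Derivation:
Start: (row=1, col=4)
  ^ (up): (row=1, col=4) -> (row=0, col=4)
  > (right): blocked, stay at (row=0, col=4)
  < (left): (row=0, col=4) -> (row=0, col=3)
  v (down): (row=0, col=3) -> (row=1, col=3)
  v (down): blocked, stay at (row=1, col=3)
  > (right): (row=1, col=3) -> (row=1, col=4)
  ^ (up): (row=1, col=4) -> (row=0, col=4)
  < (left): (row=0, col=4) -> (row=0, col=3)
  > (right): (row=0, col=3) -> (row=0, col=4)
  < (left): (row=0, col=4) -> (row=0, col=3)
  < (left): blocked, stay at (row=0, col=3)
  > (right): (row=0, col=3) -> (row=0, col=4)
Final: (row=0, col=4)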